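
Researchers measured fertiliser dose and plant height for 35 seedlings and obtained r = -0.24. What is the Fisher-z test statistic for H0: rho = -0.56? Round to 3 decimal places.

z_r = atanh(-0.24) = -0.244774,  z_0 = atanh(-0.56) = -0.632833
SE = 1/√(n−3) = 1/√32 = 0.176777
z = (z_r − z_0)/SE = (-0.244774 − (-0.632833)) / 0.176777 = 0.388059 / 0.176777 = 2.195

2.195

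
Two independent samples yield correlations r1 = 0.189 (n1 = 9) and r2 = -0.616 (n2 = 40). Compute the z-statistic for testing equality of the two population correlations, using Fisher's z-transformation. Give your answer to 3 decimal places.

2.067

z1 = atanh(0.189) = 0.191300,  z2 = atanh(-0.616) = -0.718533
SE = √(1/(n1−3) + 1/(n2−3)) = √(1/6 + 1/37) = √(0.1666667 + 0.0270270) = √0.1936937 = 0.440106
z = (z1 − z2)/SE = (0.191300 − (-0.718533)) / 0.440106 = 0.909833 / 0.440106 = 2.067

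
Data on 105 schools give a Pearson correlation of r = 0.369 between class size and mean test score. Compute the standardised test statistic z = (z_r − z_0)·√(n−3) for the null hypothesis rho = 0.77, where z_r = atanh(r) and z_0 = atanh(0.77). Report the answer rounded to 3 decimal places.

-6.394

z_r = atanh(0.369) = 0.387265,  z_0 = atanh(0.77) = 1.020328
SE = 1/√(n−3) = 1/√102 = 0.099015
z = (z_r − z_0)/SE = (0.387265 − 1.020328) / 0.099015 = -0.633063 / 0.099015 = -6.394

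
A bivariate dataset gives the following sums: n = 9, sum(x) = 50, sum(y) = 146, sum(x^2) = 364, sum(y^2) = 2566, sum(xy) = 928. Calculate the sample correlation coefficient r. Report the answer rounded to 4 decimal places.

0.8956

S_xy = nΣxy − ΣxΣy = 9·928 − 50·146 = 8352 − 7300 = 1052
S_xx = nΣx² − (Σx)² = 9·364 − 50² = 3276 − 2500 = 776
S_yy = nΣy² − (Σy)² = 9·2566 − 146² = 23094 − 21316 = 1778
r = S_xy / √(S_xx·S_yy) = 1052 / √(776·1778) = 1052 / √1379728 = 1052 / 1174.6182 = 0.8956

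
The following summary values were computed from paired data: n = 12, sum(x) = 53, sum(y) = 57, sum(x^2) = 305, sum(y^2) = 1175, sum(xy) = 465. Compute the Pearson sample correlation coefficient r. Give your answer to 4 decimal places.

Numerator: nΣxy − (Σx)(Σy) = 12·465 − (53)(57) = 2559
Denominator: √[(nΣx²−(Σx)²)(nΣy²−(Σy)²)]
  nΣx²−(Σx)² = 12·305 − 2809 = 851;  nΣy²−(Σy)² = 12·1175 − 3249 = 10851
  √(851·10851) = √9234201 = 3038.7828
r = 2559 / 3038.7828 = 0.8421

0.8421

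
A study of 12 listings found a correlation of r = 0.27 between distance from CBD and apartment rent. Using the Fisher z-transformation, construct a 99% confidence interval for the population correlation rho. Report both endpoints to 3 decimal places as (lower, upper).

(-0.524, 0.813)

Fisher z: z_r = atanh(r) = ½·ln((1+0.27)/(1−0.27)) = 0.276864
SE(z) = 1/√(n−3) = 1/√9 = 0.333333
99% ⇒ z* = 2.576; margin = 2.576·0.333333 = 0.858666
CI on z-scale: (-0.581802, 1.135530)
Back-transform: tanh(-0.581802) = -0.523974, tanh(1.135530) = 0.812903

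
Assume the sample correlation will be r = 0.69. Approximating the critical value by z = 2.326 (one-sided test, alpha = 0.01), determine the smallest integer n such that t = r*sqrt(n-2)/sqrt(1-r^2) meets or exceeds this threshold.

r√(n−2)/√(1−r²) ≥ 2.326  ⇔  n−2 ≥ (2.326)²·(1−r²)/r²
(1−r²)/r² = (1−0.4761)/0.4761 = 1.1004
n ≥ 2 + 5.410276·1.1004 = 2 + 5.9535 = 7.9535
⌈7.9535⌉ = 8

8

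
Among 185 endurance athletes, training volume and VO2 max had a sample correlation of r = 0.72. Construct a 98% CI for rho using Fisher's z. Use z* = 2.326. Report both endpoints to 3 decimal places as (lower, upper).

(0.626, 0.793)

Fisher z: z_r = atanh(r) = ½·ln((1+0.72)/(1−0.72)) = 0.907645
SE(z) = 1/√(n−3) = 1/√182 = 0.074125
98% ⇒ z* = 2.326; margin = 2.326·0.074125 = 0.172415
CI on z-scale: (0.735230, 1.080060)
Back-transform: tanh(0.735230) = 0.626255, tanh(1.080060) = 0.793221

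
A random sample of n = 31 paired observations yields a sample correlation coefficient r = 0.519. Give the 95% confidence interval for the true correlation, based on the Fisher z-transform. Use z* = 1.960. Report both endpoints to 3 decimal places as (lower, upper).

z_r = atanh(0.519) = 0.574970;  SE = 1/√(n−3) = 1/√28 = 0.188982
z-limits: 0.574970 ± 1.960·0.188982 = 0.574970 ± 0.370405 = [0.204565, 0.945375]
ρ-limits: (tanh 0.204565, tanh 0.945375) = (0.202, 0.738)

(0.202, 0.738)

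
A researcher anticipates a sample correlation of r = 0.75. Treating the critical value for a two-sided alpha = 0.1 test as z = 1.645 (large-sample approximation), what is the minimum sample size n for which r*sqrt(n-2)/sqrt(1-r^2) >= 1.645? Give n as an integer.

5

r√(n−2)/√(1−r²) ≥ 1.645  ⇔  n−2 ≥ (1.645)²·(1−r²)/r²
(1−r²)/r² = (1−0.5625)/0.5625 = 0.7778
n ≥ 2 + 2.706025·0.7778 = 2 + 2.1047 = 4.1047
⌈4.1047⌉ = 5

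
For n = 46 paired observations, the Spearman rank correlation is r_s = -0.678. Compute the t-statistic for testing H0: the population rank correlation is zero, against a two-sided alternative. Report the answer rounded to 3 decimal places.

-6.118

t = r_s·√(n−2) / √(1−r_s²) with r_s = -0.678, n = 46
  = -0.678·√44 / √(1 − 0.459684)
  = -0.678·6.633250 / 0.735062
  = -4.497344 / 0.735062 = -6.118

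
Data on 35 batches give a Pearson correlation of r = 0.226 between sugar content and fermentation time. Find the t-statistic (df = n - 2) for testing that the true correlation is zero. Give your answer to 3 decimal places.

1.333

1 − r² = 1 − 0.051076 = 0.948924;  √(1−r²) = 0.974127
√(n−2) = √33 = 5.744563
t = r·√(n−2)/√(1−r²) = 0.226 · 5.744563 / 0.974127 = 1.333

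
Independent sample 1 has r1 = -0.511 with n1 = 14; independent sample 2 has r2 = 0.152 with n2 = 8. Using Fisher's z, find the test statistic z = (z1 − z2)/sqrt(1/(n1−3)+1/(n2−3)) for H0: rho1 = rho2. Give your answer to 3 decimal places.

z1 = atanh(-0.511) = -0.564082,  z2 = atanh(0.152) = 0.153187
SE = √(1/(n1−3) + 1/(n2−3)) = √(1/11 + 1/5) = √(0.0909091 + 0.2000000) = √0.2909091 = 0.539360
z = (z1 − z2)/SE = (-0.564082 − 0.153187) / 0.539360 = -0.717269 / 0.539360 = -1.330

-1.330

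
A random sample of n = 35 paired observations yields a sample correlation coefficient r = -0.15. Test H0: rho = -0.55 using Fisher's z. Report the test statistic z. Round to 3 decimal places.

2.643

z_r = atanh(-0.15) = -0.151140,  z_0 = atanh(-0.55) = -0.618381
SE = 1/√(n−3) = 1/√32 = 0.176777
z = (z_r − z_0)/SE = (-0.151140 − (-0.618381)) / 0.176777 = 0.467241 / 0.176777 = 2.643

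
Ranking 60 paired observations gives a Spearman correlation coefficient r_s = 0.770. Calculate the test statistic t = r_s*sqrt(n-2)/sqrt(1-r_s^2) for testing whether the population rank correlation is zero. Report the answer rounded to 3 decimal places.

t = r_s·√(n−2) / √(1−r_s²) with r_s = 0.770, n = 60
  = 0.770·√58 / √(1 − 0.592900)
  = 0.770·7.615773 / 0.638044
  = 5.864145 / 0.638044 = 9.191

9.191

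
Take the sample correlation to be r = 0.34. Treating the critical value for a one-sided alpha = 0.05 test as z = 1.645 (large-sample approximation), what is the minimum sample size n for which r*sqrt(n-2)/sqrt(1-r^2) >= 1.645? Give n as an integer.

r√(n−2)/√(1−r²) ≥ 1.645  ⇔  n−2 ≥ (1.645)²·(1−r²)/r²
(1−r²)/r² = (1−0.1156)/0.1156 = 7.6505
n ≥ 2 + 2.706025·7.6505 = 2 + 20.7024 = 22.7024
⌈22.7024⌉ = 23

23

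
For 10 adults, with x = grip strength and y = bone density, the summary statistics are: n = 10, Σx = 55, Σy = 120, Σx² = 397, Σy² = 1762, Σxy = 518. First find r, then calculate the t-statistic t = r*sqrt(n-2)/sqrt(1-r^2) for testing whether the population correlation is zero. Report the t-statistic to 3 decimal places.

S_xy = nΣxy − ΣxΣy = 10·518 − 55·120 = 5180 − 6600 = -1420
S_xx = nΣx² − (Σx)² = 10·397 − 55² = 3970 − 3025 = 945
S_yy = nΣy² − (Σy)² = 10·1762 − 120² = 17620 − 14400 = 3220
r = S_xy / √(S_xx·S_yy) = -1420 / √(945·3220) = -1420 / √3042900 = -1420 / 1744.3910 = -0.8140
t = r·√(n−2)/√(1−r²) = -0.8140·√8 / √(1−0.662596) = -2.302340 / 0.580865 = -3.964

-3.964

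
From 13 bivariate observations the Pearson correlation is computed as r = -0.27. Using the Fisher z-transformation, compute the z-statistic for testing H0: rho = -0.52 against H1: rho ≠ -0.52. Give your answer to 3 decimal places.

0.947

z_r = atanh(-0.27) = -0.276864,  z_0 = atanh(-0.52) = -0.576340
SE = 1/√(n−3) = 1/√10 = 0.316228
z = (z_r − z_0)/SE = (-0.276864 − (-0.576340)) / 0.316228 = 0.299476 / 0.316228 = 0.947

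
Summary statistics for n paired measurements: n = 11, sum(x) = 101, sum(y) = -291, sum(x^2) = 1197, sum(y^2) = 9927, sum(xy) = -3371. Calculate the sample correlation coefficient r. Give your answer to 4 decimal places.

-0.9018

Numerator: nΣxy − (Σx)(Σy) = 11·(-3371) − (101)(-291) = -7690
Denominator: √[(nΣx²−(Σx)²)(nΣy²−(Σy)²)]
  nΣx²−(Σx)² = 11·1197 − 10201 = 2966;  nΣy²−(Σy)² = 11·9927 − 84681 = 24516
  √(2966·24516) = √72714456 = 8527.2772
r = -7690 / 8527.2772 = -0.9018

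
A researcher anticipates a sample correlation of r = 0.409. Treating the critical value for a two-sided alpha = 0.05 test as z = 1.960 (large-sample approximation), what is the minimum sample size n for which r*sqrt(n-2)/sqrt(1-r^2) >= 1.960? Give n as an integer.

r√(n−2)/√(1−r²) ≥ 1.960  ⇔  n−2 ≥ (1.960)²·(1−r²)/r²
(1−r²)/r² = (1−0.167281)/0.167281 = 4.9780
n ≥ 2 + 3.8416·4.9780 = 2 + 19.1235 = 21.1235
⌈21.1235⌉ = 22

22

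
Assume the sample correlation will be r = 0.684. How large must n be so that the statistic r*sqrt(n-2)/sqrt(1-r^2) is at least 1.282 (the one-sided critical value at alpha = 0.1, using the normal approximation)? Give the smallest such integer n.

Need r·√(n−2)/√(1−r²) ≥ 1.282
√(n−2) ≥ 1.282·√(1−0.467856) / 0.684 = 1.282·0.729482 / 0.684 = 1.3672
n−2 ≥ 1.8692  ⇒  n ≥ 3.8692
Smallest integer n = 4

4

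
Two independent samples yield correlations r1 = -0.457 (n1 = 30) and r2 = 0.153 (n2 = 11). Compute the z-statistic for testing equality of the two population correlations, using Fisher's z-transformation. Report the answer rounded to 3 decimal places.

z1 = atanh(-0.457) = -0.493513,  z2 = atanh(0.153) = 0.154211
SE = √(1/(n1−3) + 1/(n2−3)) = √(1/27 + 1/8) = √(0.0370370 + 0.1250000) = √0.1620370 = 0.402538
z = (z1 − z2)/SE = (-0.493513 − 0.154211) / 0.402538 = -0.647724 / 0.402538 = -1.609

-1.609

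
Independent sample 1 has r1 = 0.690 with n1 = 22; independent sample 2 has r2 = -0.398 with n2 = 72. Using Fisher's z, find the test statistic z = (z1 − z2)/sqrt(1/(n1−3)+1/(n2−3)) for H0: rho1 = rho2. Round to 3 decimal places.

4.899

Fisher z-transforms: z1 = atanh(0.690) = 0.847956, z2 = atanh(-0.398) = -0.421270; difference d = 1.269226
Var(d) = 1/19 + 1/69 = 0.0526316 + 0.0144928 = 0.0671244
z = d/√Var(d) = 1.269226 / √0.0671244 = 1.269226 / 0.259084 = 4.899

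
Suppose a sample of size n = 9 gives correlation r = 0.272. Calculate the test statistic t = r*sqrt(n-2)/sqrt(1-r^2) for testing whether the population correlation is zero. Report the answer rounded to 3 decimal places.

1 − r² = 1 − 0.073984 = 0.926016;  √(1−r²) = 0.962297
√(n−2) = √7 = 2.645751
t = r·√(n−2)/√(1−r²) = 0.272 · 2.645751 / 0.962297 = 0.748

0.748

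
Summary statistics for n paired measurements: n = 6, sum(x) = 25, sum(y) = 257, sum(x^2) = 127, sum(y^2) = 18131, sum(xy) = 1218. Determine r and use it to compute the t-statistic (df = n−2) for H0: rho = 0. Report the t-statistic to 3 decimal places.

0.784

S_xy = nΣxy − ΣxΣy = 6·1218 − 25·257 = 7308 − 6425 = 883
S_xx = nΣx² − (Σx)² = 6·127 − 25² = 762 − 625 = 137
S_yy = nΣy² − (Σy)² = 6·18131 − 257² = 108786 − 66049 = 42737
r = S_xy / √(S_xx·S_yy) = 883 / √(137·42737) = 883 / √5854969 = 883 / 2419.7043 = 0.3649
t = r·√(n−2)/√(1−r²) = 0.3649·√4 / √(1−0.133152) = 0.729800 / 0.931047 = 0.784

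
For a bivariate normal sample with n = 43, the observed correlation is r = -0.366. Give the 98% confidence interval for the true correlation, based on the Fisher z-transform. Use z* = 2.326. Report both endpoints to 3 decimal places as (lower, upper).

Fisher z: z_r = atanh(r) = ½·ln((1+(-0.366))/(1−(-0.366))) = -0.383797
SE(z) = 1/√(n−3) = 1/√40 = 0.158114
98% ⇒ z* = 2.326; margin = 2.326·0.158114 = 0.367773
CI on z-scale: (-0.751570, -0.016024)
Back-transform: tanh(-0.751570) = -0.636085, tanh(-0.016024) = -0.016023

(-0.636, -0.016)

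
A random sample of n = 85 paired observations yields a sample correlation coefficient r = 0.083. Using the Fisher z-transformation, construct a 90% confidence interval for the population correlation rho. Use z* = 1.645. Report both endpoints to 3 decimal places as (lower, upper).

z_r = atanh(0.083) = 0.083191;  SE = 1/√(n−3) = 1/√82 = 0.110432
z-limits: 0.083191 ± 1.645·0.110432 = 0.083191 ± 0.181661 = [-0.098470, 0.264852]
ρ-limits: (tanh -0.098470, tanh 0.264852) = (-0.098, 0.259)

(-0.098, 0.259)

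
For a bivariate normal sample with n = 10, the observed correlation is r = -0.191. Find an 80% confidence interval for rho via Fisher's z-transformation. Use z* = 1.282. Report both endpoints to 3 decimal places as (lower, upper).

Fisher z: z_r = atanh(r) = ½·ln((1+(-0.191))/(1−(-0.191))) = -0.193375
SE(z) = 1/√(n−3) = 1/√7 = 0.377964
80% ⇒ z* = 1.282; margin = 1.282·0.377964 = 0.484550
CI on z-scale: (-0.677925, 0.291175)
Back-transform: tanh(-0.677925) = -0.590169, tanh(0.291175) = 0.283216

(-0.590, 0.283)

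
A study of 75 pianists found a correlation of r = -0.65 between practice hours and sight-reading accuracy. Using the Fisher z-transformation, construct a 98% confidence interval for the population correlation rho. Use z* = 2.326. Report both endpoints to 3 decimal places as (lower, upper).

(-0.782, -0.463)

Fisher z: z_r = atanh(r) = ½·ln((1+(-0.65))/(1−(-0.65))) = -0.775299
SE(z) = 1/√(n−3) = 1/√72 = 0.117851
98% ⇒ z* = 2.326; margin = 2.326·0.117851 = 0.274121
CI on z-scale: (-1.049420, -0.501178)
Back-transform: tanh(-1.049420) = -0.781581, tanh(-0.501178) = -0.463043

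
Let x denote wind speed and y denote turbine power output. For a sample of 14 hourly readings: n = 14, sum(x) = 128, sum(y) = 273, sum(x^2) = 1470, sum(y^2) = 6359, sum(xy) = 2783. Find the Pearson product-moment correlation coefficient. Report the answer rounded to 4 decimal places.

0.5152

S_xy = nΣxy − ΣxΣy = 14·2783 − 128·273 = 38962 − 34944 = 4018
S_xx = nΣx² − (Σx)² = 14·1470 − 128² = 20580 − 16384 = 4196
S_yy = nΣy² − (Σy)² = 14·6359 − 273² = 89026 − 74529 = 14497
r = S_xy / √(S_xx·S_yy) = 4018 / √(4196·14497) = 4018 / √60829412 = 4018 / 7799.3213 = 0.5152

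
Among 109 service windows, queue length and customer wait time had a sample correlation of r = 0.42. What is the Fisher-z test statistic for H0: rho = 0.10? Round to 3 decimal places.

Fisher z: atanh(0.42) = 0.447692, atanh(0.10) = 0.100335
z = (z_r − z_0)·√(n−3) = (0.447692 − 0.100335)·√106 = 0.347357 · 10.295630 = 3.576

3.576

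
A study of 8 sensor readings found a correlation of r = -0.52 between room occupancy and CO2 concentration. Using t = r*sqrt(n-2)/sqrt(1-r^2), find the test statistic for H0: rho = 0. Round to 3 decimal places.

-1.491

1 − r² = 1 − 0.2704 = 0.7296;  √(1−r²) = 0.854166
√(n−2) = √6 = 2.449490
t = r·√(n−2)/√(1−r²) = -0.52 · 2.449490 / 0.854166 = -1.491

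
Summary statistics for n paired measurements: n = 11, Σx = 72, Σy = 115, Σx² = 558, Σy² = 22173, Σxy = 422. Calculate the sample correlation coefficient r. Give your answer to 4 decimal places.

Numerator: nΣxy − (Σx)(Σy) = 11·422 − (72)(115) = -3638
Denominator: √[(nΣx²−(Σx)²)(nΣy²−(Σy)²)]
  nΣx²−(Σx)² = 11·558 − 5184 = 954;  nΣy²−(Σy)² = 11·22173 − 13225 = 230678
  √(954·230678) = √220066812 = 14834.6490
r = -3638 / 14834.6490 = -0.2452

-0.2452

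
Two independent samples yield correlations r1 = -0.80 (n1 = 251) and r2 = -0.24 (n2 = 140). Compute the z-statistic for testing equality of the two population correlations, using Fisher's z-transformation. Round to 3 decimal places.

Fisher z-transforms: z1 = atanh(-0.80) = -1.098612, z2 = atanh(-0.24) = -0.244774; difference d = -0.853838
Var(d) = 1/248 + 1/137 = 0.0040323 + 0.0072993 = 0.0113316
z = d/√Var(d) = -0.853838 / √0.0113316 = -0.853838 / 0.106450 = -8.021

-8.021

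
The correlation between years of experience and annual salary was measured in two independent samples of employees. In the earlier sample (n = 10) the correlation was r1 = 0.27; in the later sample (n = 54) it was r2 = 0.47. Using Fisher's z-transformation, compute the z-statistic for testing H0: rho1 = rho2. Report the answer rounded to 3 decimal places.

Fisher z-transforms: z1 = atanh(0.27) = 0.276864, z2 = atanh(0.47) = 0.510070; difference d = -0.233206
Var(d) = 1/7 + 1/51 = 0.1428571 + 0.0196078 = 0.1624649
z = d/√Var(d) = -0.233206 / √0.1624649 = -0.233206 / 0.403069 = -0.579

-0.579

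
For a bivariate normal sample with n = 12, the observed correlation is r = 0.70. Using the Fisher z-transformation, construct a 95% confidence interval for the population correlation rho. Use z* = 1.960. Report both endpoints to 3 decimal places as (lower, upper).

(0.211, 0.909)

z_r = atanh(0.70) = 0.867301;  SE = 1/√(n−3) = 1/√9 = 0.333333
z-limits: 0.867301 ± 1.960·0.333333 = 0.867301 ± 0.653333 = [0.213968, 1.520634]
ρ-limits: (tanh 0.213968, tanh 1.520634) = (0.211, 0.909)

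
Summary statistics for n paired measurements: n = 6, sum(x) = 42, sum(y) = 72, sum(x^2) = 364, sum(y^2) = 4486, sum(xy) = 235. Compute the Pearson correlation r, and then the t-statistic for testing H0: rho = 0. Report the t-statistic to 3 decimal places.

Numerator: nΣxy − (Σx)(Σy) = 6·235 − (42)(72) = -1614
Denominator: √[(nΣx²−(Σx)²)(nΣy²−(Σy)²)]
  nΣx²−(Σx)² = 6·364 − 1764 = 420;  nΣy²−(Σy)² = 6·4486 − 5184 = 21732
  √(420·21732) = √9127440 = 3021.1653
r = -1614 / 3021.1653 = -0.5342
t = r·√(n−2)/√(1−r²) = -0.5342·√4 / √(1−0.285370) = -1.068400 / 0.845358 = -1.264

-1.264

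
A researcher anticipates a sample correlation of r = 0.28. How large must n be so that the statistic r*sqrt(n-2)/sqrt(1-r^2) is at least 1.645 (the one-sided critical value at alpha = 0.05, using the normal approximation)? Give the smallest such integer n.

34

Need r·√(n−2)/√(1−r²) ≥ 1.645
√(n−2) ≥ 1.645·√(1−0.0784) / 0.28 = 1.645·0.960000 / 0.28 = 5.6400
n−2 ≥ 31.8096  ⇒  n ≥ 33.8096
Smallest integer n = 34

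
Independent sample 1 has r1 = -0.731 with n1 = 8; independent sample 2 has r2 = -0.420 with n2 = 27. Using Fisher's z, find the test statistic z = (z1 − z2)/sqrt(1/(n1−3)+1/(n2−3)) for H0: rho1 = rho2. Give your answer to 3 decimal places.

-0.983

z1 = atanh(-0.731) = -0.930872,  z2 = atanh(-0.420) = -0.447692
SE = √(1/(n1−3) + 1/(n2−3)) = √(1/5 + 1/24) = √(0.2000000 + 0.0416667) = √0.2416667 = 0.491596
z = (z1 − z2)/SE = (-0.930872 − (-0.447692)) / 0.491596 = -0.483180 / 0.491596 = -0.983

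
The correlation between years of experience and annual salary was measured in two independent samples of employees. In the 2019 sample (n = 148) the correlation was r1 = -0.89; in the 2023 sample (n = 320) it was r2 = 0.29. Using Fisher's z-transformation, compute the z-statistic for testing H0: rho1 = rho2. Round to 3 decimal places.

-17.161

z1 = atanh(-0.89) = -1.421926,  z2 = atanh(0.29) = 0.298566
SE = √(1/(n1−3) + 1/(n2−3)) = √(1/145 + 1/317) = √(0.0068966 + 0.0031546) = √0.0100512 = 0.100256
z = (z1 − z2)/SE = (-1.421926 − 0.298566) / 0.100256 = -1.720492 / 0.100256 = -17.161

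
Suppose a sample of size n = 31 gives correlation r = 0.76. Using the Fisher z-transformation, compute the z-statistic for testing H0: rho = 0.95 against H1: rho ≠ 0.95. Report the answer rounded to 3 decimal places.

-4.421

Fisher z: atanh(0.76) = 0.996215, atanh(0.95) = 1.831781
z = (z_r − z_0)·√(n−3) = (0.996215 − 1.831781)·√28 = -0.835566 · 5.291503 = -4.421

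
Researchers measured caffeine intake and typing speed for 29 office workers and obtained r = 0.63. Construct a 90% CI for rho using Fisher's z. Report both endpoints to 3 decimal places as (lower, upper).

Fisher z: z_r = atanh(r) = ½·ln((1+0.63)/(1−0.63)) = 0.741416
SE(z) = 1/√(n−3) = 1/√26 = 0.196116
90% ⇒ z* = 1.645; margin = 1.645·0.196116 = 0.322611
CI on z-scale: (0.418805, 1.064027)
Back-transform: tanh(0.418805) = 0.395923, tanh(1.064027) = 0.787200

(0.396, 0.787)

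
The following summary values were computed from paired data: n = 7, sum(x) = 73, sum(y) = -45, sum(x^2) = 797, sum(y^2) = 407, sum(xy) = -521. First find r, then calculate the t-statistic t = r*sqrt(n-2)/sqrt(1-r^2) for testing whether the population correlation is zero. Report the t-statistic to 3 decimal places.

-2.957

S_xy = nΣxy − ΣxΣy = 7·(-521) − 73·(-45) = -3647 − (-3285) = -362
S_xx = nΣx² − (Σx)² = 7·797 − 73² = 5579 − 5329 = 250
S_yy = nΣy² − (Σy)² = 7·407 − (-45)² = 2849 − 2025 = 824
r = S_xy / √(S_xx·S_yy) = -362 / √(250·824) = -362 / √206000 = -362 / 453.8722 = -0.7976
t = r·√(n−2)/√(1−r²) = -0.7976·√5 / √(1−0.636166) = -1.783488 / 0.603187 = -2.957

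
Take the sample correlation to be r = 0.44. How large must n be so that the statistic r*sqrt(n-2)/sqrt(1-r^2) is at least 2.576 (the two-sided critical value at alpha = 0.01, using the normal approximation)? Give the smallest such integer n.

30

Need r·√(n−2)/√(1−r²) ≥ 2.576
√(n−2) ≥ 2.576·√(1−0.1936) / 0.44 = 2.576·0.897998 / 0.44 = 5.2574
n−2 ≥ 27.6403  ⇒  n ≥ 29.6403
Smallest integer n = 30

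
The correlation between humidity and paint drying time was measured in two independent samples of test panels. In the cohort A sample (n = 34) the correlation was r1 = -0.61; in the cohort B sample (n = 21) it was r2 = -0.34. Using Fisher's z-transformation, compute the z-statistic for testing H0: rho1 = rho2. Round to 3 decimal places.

Fisher z-transforms: z1 = atanh(-0.61) = -0.708921, z2 = atanh(-0.34) = -0.354093; difference d = -0.354828
Var(d) = 1/31 + 1/18 = 0.0322581 + 0.0555556 = 0.0878137
z = d/√Var(d) = -0.354828 / √0.0878137 = -0.354828 / 0.296334 = -1.197

-1.197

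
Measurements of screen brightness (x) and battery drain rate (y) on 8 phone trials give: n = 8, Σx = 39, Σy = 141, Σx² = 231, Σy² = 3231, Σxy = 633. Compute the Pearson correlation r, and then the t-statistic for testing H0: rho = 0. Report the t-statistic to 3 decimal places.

-0.803

Numerator: nΣxy − (Σx)(Σy) = 8·633 − (39)(141) = -435
Denominator: √[(nΣx²−(Σx)²)(nΣy²−(Σy)²)]
  nΣx²−(Σx)² = 8·231 − 1521 = 327;  nΣy²−(Σy)² = 8·3231 − 19881 = 5967
  √(327·5967) = √1951209 = 1396.8568
r = -435 / 1396.8568 = -0.3114
t = r·√(n−2)/√(1−r²) = -0.3114·√6 / √(1−0.096970) = -0.762771 / 0.950279 = -0.803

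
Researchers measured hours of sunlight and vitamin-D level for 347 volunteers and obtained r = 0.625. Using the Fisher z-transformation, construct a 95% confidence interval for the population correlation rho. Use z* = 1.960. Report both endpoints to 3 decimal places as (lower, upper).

(0.556, 0.685)

Fisher z: z_r = atanh(r) = ½·ln((1+0.625)/(1−0.625)) = 0.733169
SE(z) = 1/√(n−3) = 1/√344 = 0.053916
95% ⇒ z* = 1.960; margin = 1.960·0.053916 = 0.105675
CI on z-scale: (0.627494, 0.838844)
Back-transform: tanh(0.627494) = 0.556324, tanh(0.838844) = 0.685196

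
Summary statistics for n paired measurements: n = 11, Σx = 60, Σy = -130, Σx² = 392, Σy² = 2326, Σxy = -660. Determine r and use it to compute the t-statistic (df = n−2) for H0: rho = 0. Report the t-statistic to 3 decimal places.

Numerator: nΣxy − (Σx)(Σy) = 11·(-660) − (60)(-130) = 540
Denominator: √[(nΣx²−(Σx)²)(nΣy²−(Σy)²)]
  nΣx²−(Σx)² = 11·392 − 3600 = 712;  nΣy²−(Σy)² = 11·2326 − 16900 = 8686
  √(712·8686) = √6184432 = 2486.8518
r = 540 / 2486.8518 = 0.2171
t = r·√(n−2)/√(1−r²) = 0.2171·√9 / √(1−0.047132) = 0.651300 / 0.976150 = 0.667

0.667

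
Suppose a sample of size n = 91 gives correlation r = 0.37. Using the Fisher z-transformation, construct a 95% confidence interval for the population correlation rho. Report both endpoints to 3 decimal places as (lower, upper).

(0.178, 0.535)

z_r = atanh(0.37) = 0.388423;  SE = 1/√(n−3) = 1/√88 = 0.106600
z-limits: 0.388423 ± 1.960·0.106600 = 0.388423 ± 0.208936 = [0.179487, 0.597359]
ρ-limits: (tanh 0.179487, tanh 0.597359) = (0.178, 0.535)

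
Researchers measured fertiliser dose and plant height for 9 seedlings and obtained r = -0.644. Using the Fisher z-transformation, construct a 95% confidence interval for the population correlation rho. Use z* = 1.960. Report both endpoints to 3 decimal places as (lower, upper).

(-0.916, 0.035)

Fisher z: z_r = atanh(r) = ½·ln((1+(-0.644))/(1−(-0.644))) = -0.764978
SE(z) = 1/√(n−3) = 1/√6 = 0.408248
95% ⇒ z* = 1.960; margin = 1.960·0.408248 = 0.800166
CI on z-scale: (-1.565144, 0.035188)
Back-transform: tanh(-1.565144) = -0.916250, tanh(0.035188) = 0.035173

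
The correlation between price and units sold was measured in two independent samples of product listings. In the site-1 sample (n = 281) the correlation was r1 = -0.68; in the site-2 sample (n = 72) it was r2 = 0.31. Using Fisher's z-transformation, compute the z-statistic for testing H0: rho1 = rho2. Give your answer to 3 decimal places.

-8.548

Fisher z-transforms: z1 = atanh(-0.68) = -0.829114, z2 = atanh(0.31) = 0.320545; difference d = -1.149659
Var(d) = 1/278 + 1/69 = 0.0035971 + 0.0144928 = 0.0180899
z = d/√Var(d) = -1.149659 / √0.0180899 = -1.149659 / 0.134499 = -8.548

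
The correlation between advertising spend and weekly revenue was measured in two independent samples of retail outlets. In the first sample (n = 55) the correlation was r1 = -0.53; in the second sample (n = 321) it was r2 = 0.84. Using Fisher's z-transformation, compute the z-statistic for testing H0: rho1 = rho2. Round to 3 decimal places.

z1 = atanh(-0.53) = -0.590145,  z2 = atanh(0.84) = 1.221174
SE = √(1/(n1−3) + 1/(n2−3)) = √(1/52 + 1/318) = √(0.0192308 + 0.0031447) = √0.0223755 = 0.149584
z = (z1 − z2)/SE = (-0.590145 − 1.221174) / 0.149584 = -1.811319 / 0.149584 = -12.109

-12.109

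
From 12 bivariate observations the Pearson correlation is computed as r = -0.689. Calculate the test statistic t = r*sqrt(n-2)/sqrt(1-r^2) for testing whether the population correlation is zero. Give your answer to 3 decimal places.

-3.006

1 − r² = 1 − 0.474721 = 0.525279;  √(1−r²) = 0.724761
√(n−2) = √10 = 3.162278
t = r·√(n−2)/√(1−r²) = -0.689 · 3.162278 / 0.724761 = -3.006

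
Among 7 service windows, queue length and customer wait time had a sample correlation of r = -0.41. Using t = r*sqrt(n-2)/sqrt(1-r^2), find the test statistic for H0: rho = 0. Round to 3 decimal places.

t = r·√(n−2) / √(1−r²) with r = -0.41, n = 7
  = -0.41·√5 / √(1 − 0.1681)
  = -0.41·2.236068 / 0.912086
  = -0.916788 / 0.912086 = -1.005

-1.005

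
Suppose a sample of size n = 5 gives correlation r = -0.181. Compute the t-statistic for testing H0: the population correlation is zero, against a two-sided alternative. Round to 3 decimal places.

1 − r² = 1 − 0.032761 = 0.967239;  √(1−r²) = 0.983483
√(n−2) = √3 = 1.732051
t = r·√(n−2)/√(1−r²) = -0.181 · 1.732051 / 0.983483 = -0.319

-0.319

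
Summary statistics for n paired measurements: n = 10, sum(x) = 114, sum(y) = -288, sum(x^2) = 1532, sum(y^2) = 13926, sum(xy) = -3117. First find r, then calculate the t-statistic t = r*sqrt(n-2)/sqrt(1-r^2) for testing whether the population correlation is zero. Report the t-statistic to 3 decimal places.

0.415

S_xy = nΣxy − ΣxΣy = 10·(-3117) − 114·(-288) = -31170 − (-32832) = 1662
S_xx = nΣx² − (Σx)² = 10·1532 − 114² = 15320 − 12996 = 2324
S_yy = nΣy² − (Σy)² = 10·13926 − (-288)² = 139260 − 82944 = 56316
r = S_xy / √(S_xx·S_yy) = 1662 / √(2324·56316) = 1662 / √130878384 = 1662 / 11440.2091 = 0.1453
t = r·√(n−2)/√(1−r²) = 0.1453·√8 / √(1−0.021112) = 0.410970 / 0.989388 = 0.415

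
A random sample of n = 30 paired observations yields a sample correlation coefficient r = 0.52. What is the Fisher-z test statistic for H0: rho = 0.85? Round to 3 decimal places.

z_r = atanh(0.52) = 0.576340,  z_0 = atanh(0.85) = 1.256153
SE = 1/√(n−3) = 1/√27 = 0.192450
z = (z_r − z_0)/SE = (0.576340 − 1.256153) / 0.192450 = -0.679813 / 0.192450 = -3.532

-3.532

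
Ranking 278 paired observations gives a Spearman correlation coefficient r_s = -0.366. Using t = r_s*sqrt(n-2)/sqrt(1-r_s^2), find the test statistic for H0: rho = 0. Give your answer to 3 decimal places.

-6.534

1 − r_s² = 1 − 0.133956 = 0.866044;  √(1−r_s²) = 0.930615
√(n−2) = √276 = 16.613248
t = r_s·√(n−2)/√(1−r_s²) = -0.366 · 16.613248 / 0.930615 = -6.534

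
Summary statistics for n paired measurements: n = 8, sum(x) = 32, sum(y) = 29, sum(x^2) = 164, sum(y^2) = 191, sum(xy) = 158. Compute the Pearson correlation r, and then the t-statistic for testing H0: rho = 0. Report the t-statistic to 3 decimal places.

S_xy = nΣxy − ΣxΣy = 8·158 − 32·29 = 1264 − 928 = 336
S_xx = nΣx² − (Σx)² = 8·164 − 32² = 1312 − 1024 = 288
S_yy = nΣy² − (Σy)² = 8·191 − 29² = 1528 − 841 = 687
r = S_xy / √(S_xx·S_yy) = 336 / √(288·687) = 336 / √197856 = 336 / 444.8101 = 0.7554
t = r·√(n−2)/√(1−r²) = 0.7554·√6 / √(1−0.570629) = 1.850345 / 0.655264 = 2.824

2.824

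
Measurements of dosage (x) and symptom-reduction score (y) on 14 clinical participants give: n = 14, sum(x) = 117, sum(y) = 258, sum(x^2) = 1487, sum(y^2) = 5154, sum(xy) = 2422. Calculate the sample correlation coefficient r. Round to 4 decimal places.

Numerator: nΣxy − (Σx)(Σy) = 14·2422 − (117)(258) = 3722
Denominator: √[(nΣx²−(Σx)²)(nΣy²−(Σy)²)]
  nΣx²−(Σx)² = 14·1487 − 13689 = 7129;  nΣy²−(Σy)² = 14·5154 − 66564 = 5592
  √(7129·5592) = √39865368 = 6313.9028
r = 3722 / 6313.9028 = 0.5895

0.5895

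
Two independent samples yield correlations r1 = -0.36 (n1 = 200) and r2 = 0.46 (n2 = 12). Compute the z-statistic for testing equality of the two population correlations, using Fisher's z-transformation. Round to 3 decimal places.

z1 = atanh(-0.36) = -0.376886,  z2 = atanh(0.46) = 0.497311
SE = √(1/(n1−3) + 1/(n2−3)) = √(1/197 + 1/9) = √(0.0050761 + 0.1111111) = √0.1161872 = 0.340862
z = (z1 − z2)/SE = (-0.376886 − 0.497311) / 0.340862 = -0.874197 / 0.340862 = -2.565

-2.565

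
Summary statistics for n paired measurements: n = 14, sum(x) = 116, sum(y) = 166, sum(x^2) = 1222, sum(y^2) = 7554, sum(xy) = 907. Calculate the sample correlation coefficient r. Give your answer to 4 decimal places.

-0.3881

S_xy = nΣxy − ΣxΣy = 14·907 − 116·166 = 12698 − 19256 = -6558
S_xx = nΣx² − (Σx)² = 14·1222 − 116² = 17108 − 13456 = 3652
S_yy = nΣy² − (Σy)² = 14·7554 − 166² = 105756 − 27556 = 78200
r = S_xy / √(S_xx·S_yy) = -6558 / √(3652·78200) = -6558 / √285586400 = -6558 / 16899.3018 = -0.3881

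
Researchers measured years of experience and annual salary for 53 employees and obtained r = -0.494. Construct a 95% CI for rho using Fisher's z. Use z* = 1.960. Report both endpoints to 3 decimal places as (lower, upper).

Fisher z: z_r = atanh(r) = ½·ln((1+(-0.494))/(1−(-0.494))) = -0.541338
SE(z) = 1/√(n−3) = 1/√50 = 0.141421
95% ⇒ z* = 1.960; margin = 1.960·0.141421 = 0.277185
CI on z-scale: (-0.818523, -0.264153)
Back-transform: tanh(-0.818523) = -0.674265, tanh(-0.264153) = -0.258176

(-0.674, -0.258)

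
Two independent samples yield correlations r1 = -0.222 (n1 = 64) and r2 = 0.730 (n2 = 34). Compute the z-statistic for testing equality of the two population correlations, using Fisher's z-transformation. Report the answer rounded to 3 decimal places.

-5.234

Fisher z-transforms: z1 = atanh(-0.222) = -0.225759, z2 = atanh(0.730) = 0.928727; difference d = -1.154486
Var(d) = 1/61 + 1/31 = 0.0163934 + 0.0322581 = 0.0486515
z = d/√Var(d) = -1.154486 / √0.0486515 = -1.154486 / 0.220571 = -5.234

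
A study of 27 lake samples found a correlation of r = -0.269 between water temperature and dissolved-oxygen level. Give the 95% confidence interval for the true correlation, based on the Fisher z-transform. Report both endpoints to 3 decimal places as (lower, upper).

Fisher z: z_r = atanh(r) = ½·ln((1+(-0.269))/(1−(-0.269))) = -0.275786
SE(z) = 1/√(n−3) = 1/√24 = 0.204124
95% ⇒ z* = 1.960; margin = 1.960·0.204124 = 0.400083
CI on z-scale: (-0.675869, 0.124297)
Back-transform: tanh(-0.675869) = -0.588827, tanh(0.124297) = 0.123661

(-0.589, 0.124)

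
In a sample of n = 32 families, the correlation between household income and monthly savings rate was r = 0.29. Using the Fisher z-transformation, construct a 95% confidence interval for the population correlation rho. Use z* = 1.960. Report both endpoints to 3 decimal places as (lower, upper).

(-0.065, 0.580)

Fisher z: z_r = atanh(r) = ½·ln((1+0.29)/(1−0.29)) = 0.298566
SE(z) = 1/√(n−3) = 1/√29 = 0.185695
95% ⇒ z* = 1.960; margin = 1.960·0.185695 = 0.363962
CI on z-scale: (-0.065396, 0.662528)
Back-transform: tanh(-0.065396) = -0.065303, tanh(0.662528) = 0.580043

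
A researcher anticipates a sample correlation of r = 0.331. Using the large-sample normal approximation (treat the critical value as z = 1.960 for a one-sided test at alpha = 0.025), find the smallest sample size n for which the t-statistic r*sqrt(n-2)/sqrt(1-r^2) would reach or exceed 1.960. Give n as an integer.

34

r√(n−2)/√(1−r²) ≥ 1.960  ⇔  n−2 ≥ (1.960)²·(1−r²)/r²
(1−r²)/r² = (1−0.109561)/0.109561 = 8.1273
n ≥ 2 + 3.8416·8.1273 = 2 + 31.2218 = 33.2218
⌈33.2218⌉ = 34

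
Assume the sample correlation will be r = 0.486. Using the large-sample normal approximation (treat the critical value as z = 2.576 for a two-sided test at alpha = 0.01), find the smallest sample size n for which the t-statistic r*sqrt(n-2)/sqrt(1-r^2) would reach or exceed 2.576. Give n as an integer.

Need r·√(n−2)/√(1−r²) ≥ 2.576
√(n−2) ≥ 2.576·√(1−0.236196) / 0.486 = 2.576·0.873959 / 0.486 = 4.6323
n−2 ≥ 21.4582  ⇒  n ≥ 23.4582
Smallest integer n = 24

24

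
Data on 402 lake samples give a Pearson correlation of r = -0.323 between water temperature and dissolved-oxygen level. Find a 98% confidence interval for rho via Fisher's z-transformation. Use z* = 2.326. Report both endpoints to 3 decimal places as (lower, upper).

z_r = atanh(-0.323) = -0.334993;  SE = 1/√(n−3) = 1/√399 = 0.050063
z-limits: -0.334993 ± 2.326·0.050063 = -0.334993 ± 0.116447 = [-0.451440, -0.218546]
ρ-limits: (tanh -0.451440, tanh -0.218546) = (-0.423, -0.215)

(-0.423, -0.215)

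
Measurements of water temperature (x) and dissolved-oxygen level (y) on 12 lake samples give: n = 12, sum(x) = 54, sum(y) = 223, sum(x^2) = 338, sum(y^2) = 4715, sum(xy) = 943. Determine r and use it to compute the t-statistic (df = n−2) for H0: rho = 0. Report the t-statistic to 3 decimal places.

Numerator: nΣxy − (Σx)(Σy) = 12·943 − (54)(223) = -726
Denominator: √[(nΣx²−(Σx)²)(nΣy²−(Σy)²)]
  nΣx²−(Σx)² = 12·338 − 2916 = 1140;  nΣy²−(Σy)² = 12·4715 − 49729 = 6851
  √(1140·6851) = √7810140 = 2794.6628
r = -726 / 2794.6628 = -0.2598
t = r·√(n−2)/√(1−r²) = -0.2598·√10 / √(1−0.067496) = -0.821560 / 0.965662 = -0.851

-0.851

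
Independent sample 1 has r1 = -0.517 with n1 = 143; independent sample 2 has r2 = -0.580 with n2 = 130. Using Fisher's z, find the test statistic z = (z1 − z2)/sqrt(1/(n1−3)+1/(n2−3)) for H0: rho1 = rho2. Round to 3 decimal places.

0.736

Fisher z-transforms: z1 = atanh(-0.517) = -0.572237, z2 = atanh(-0.580) = -0.662463; difference d = 0.090226
Var(d) = 1/140 + 1/127 = 0.0071429 + 0.0078740 = 0.0150169
z = d/√Var(d) = 0.090226 / √0.0150169 = 0.090226 / 0.122543 = 0.736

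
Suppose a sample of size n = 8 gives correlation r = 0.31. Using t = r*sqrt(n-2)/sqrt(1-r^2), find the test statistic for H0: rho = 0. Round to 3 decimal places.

1 − r² = 1 − 0.0961 = 0.9039;  √(1−r²) = 0.950737
√(n−2) = √6 = 2.449490
t = r·√(n−2)/√(1−r²) = 0.31 · 2.449490 / 0.950737 = 0.799

0.799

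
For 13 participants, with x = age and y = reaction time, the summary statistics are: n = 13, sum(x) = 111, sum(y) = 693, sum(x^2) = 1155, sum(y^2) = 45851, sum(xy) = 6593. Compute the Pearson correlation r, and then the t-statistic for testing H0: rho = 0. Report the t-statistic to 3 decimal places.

Numerator: nΣxy − (Σx)(Σy) = 13·6593 − (111)(693) = 8786
Denominator: √[(nΣx²−(Σx)²)(nΣy²−(Σy)²)]
  nΣx²−(Σx)² = 13·1155 − 12321 = 2694;  nΣy²−(Σy)² = 13·45851 − 480249 = 115814
  √(2694·115814) = √312002916 = 17663.6043
r = 8786 / 17663.6043 = 0.4974
t = r·√(n−2)/√(1−r²) = 0.4974·√11 / √(1−0.247407) = 1.649689 / 0.867521 = 1.902

1.902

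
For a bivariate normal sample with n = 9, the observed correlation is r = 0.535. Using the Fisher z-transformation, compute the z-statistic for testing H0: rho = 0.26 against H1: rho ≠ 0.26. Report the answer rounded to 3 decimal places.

0.811

z_r = atanh(0.535) = 0.597124,  z_0 = atanh(0.26) = 0.266108
SE = 1/√(n−3) = 1/√6 = 0.408248
z = (z_r − z_0)/SE = (0.597124 − 0.266108) / 0.408248 = 0.331016 / 0.408248 = 0.811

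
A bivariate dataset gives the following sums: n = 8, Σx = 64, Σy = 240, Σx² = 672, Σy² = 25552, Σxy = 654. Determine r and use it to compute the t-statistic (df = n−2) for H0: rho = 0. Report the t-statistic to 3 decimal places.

-2.685

S_xy = nΣxy − ΣxΣy = 8·654 − 64·240 = 5232 − 15360 = -10128
S_xx = nΣx² − (Σx)² = 8·672 − 64² = 5376 − 4096 = 1280
S_yy = nΣy² − (Σy)² = 8·25552 − 240² = 204416 − 57600 = 146816
r = S_xy / √(S_xx·S_yy) = -10128 / √(1280·146816) = -10128 / √187924480 = -10128 / 13708.5550 = -0.7388
t = r·√(n−2)/√(1−r²) = -0.7388·√6 / √(1−0.545825) = -1.809683 / 0.673925 = -2.685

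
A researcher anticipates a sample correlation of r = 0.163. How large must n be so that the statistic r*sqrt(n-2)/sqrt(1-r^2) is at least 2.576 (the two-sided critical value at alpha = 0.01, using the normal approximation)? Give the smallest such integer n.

246

Need r·√(n−2)/√(1−r²) ≥ 2.576
√(n−2) ≥ 2.576·√(1−0.026569) / 0.163 = 2.576·0.986626 / 0.163 = 15.5923
n−2 ≥ 243.1198  ⇒  n ≥ 245.1198
Smallest integer n = 246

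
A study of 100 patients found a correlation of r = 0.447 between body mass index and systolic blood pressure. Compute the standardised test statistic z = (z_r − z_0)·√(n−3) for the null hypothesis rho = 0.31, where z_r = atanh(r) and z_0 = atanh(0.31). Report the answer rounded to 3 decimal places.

Fisher z: atanh(0.447) = 0.480945, atanh(0.31) = 0.320545
z = (z_r − z_0)·√(n−3) = (0.480945 − 0.320545)·√97 = 0.160400 · 9.848858 = 1.580

1.580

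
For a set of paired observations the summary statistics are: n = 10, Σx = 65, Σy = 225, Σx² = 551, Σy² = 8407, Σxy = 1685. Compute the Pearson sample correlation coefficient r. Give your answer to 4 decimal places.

Numerator: nΣxy − (Σx)(Σy) = 10·1685 − (65)(225) = 2225
Denominator: √[(nΣx²−(Σx)²)(nΣy²−(Σy)²)]
  nΣx²−(Σx)² = 10·551 − 4225 = 1285;  nΣy²−(Σy)² = 10·8407 − 50625 = 33445
  √(1285·33445) = √42976825 = 6555.6712
r = 2225 / 6555.6712 = 0.3394

0.3394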